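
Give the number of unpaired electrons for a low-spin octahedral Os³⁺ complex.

1

Os³⁺: group 8, so d-count = 8 − 3 = 5.
Configuration: t2g^5 e_g^0, giving 1 unpaired electron.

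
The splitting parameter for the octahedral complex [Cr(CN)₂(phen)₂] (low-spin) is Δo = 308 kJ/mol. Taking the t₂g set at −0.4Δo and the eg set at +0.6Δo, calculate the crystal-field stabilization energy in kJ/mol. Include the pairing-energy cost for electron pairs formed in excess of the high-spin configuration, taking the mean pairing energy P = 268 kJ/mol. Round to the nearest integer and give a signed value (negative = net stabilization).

Ligand charges: 2×(-1) from CN⁻ and 2×(+0) from phen sum to -2; with overall charge +0, Cr is +2.
Cr sits in group 6; removing 2 electrons leaves Cr²⁺ with 6 − 2 = 4 d electrons.
Electron filling gives t₂g⁴ eg⁰.
CFSE(orbital) = 4×(-0.4Δo) + 0×(0.6Δo) = -1.6Δo; with Δo = 308 kJ/mol that is -493 kJ/mol.
High-spin d⁴ would be t₂g³ eg¹ with 0 pairs; low-spin has 1, so 1 excess pair costs +1P = +268 kJ/mol.
Overall CFSE = -493 + 268 = -225 kJ/mol.

-225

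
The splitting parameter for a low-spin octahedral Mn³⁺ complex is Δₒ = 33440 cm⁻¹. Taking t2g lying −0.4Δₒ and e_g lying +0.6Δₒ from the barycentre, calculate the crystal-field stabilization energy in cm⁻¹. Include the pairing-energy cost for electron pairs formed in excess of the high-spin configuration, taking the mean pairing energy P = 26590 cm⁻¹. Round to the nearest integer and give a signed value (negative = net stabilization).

-26914

Mn is in group 7, so Mn³⁺ is d⁴ (7 − 3 = 4).
Electron filling gives t2g^4 e_g^0.
Orbital CFSE = 4(-0.4) + 0(0.6) = -1.6Δₒ = -1.6 × 33440 = -53504 cm⁻¹.
High-spin d⁴ would be t2g^3 e_g^1 with 0 pairs; low-spin has 1, so 1 excess pair costs +1P = +26590 cm⁻¹.
Combining: -53504 + 26590 = -26914 cm⁻¹.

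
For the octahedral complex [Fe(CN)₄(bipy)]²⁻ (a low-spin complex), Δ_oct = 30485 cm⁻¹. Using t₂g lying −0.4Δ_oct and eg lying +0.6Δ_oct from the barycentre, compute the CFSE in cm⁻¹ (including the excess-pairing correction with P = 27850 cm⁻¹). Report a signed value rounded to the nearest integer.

-17464

Ligand charges: 4×(-1) from CN⁻ and 1×(+0) from bipy sum to -4; with overall charge -2, Fe is +2.
Group 8 minus oxidation state +2 gives a d⁶ configuration for Fe²⁺.
The d⁶ electrons fill as t₂g⁶ eg⁰.
The orbital stabilization is -2.4Δ_oct = -2.4 × 30485 = -73164 cm⁻¹.
High-spin d⁶ would be t₂g⁴ eg² with 1 pair; low-spin has 3, so 2 excess pairs cost +2P = +55700 cm⁻¹.
Combining: -73164 + 55700 = -17464 cm⁻¹.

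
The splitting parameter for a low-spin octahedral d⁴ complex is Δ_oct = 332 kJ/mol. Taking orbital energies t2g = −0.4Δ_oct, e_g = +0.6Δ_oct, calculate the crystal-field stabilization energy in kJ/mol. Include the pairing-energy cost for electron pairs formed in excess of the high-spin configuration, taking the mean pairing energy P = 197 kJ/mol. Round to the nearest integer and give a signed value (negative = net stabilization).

-334

Configuration: t2g^4 e_g^0.
The orbital stabilization is -1.6Δ_oct = -1.6 × 332 = -531 kJ/mol.
High-spin d⁴ would be t2g^3 e_g^1 with 0 pairs; low-spin has 1, so 1 excess pair costs +1P = +197 kJ/mol.
Combining: -531 + 197 = -334 kJ/mol.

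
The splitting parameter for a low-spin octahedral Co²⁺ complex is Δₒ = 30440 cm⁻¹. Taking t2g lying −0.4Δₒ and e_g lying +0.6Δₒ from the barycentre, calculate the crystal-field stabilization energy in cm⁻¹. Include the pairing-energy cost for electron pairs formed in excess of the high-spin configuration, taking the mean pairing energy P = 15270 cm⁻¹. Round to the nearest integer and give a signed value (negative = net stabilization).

Co sits in group 9; removing 2 electrons leaves Co²⁺ with 9 − 2 = 7 d electrons.
Electron filling gives t2g^6 e_g^1.
CFSE(orbital) = 6×(-0.4Δₒ) + 1×(0.6Δₒ) = -1.8Δₒ; with Δₒ = 30440 cm⁻¹ that is -54792 cm⁻¹.
Pairing penalty: 3 pairs vs 2 in the high-spin reference → 1 extra × P = 15270 cm⁻¹.
Overall CFSE = -54792 + 15270 = -39522 cm⁻¹.

-39522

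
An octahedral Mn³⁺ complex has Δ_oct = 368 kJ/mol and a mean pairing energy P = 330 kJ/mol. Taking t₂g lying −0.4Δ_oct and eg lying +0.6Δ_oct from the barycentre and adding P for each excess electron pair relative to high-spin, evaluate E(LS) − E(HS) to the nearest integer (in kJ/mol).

-38

Group 7 minus oxidation state +3 gives a d⁴ configuration for Mn³⁺.
In the high-spin limit (t₂g³ eg¹) the orbital term is -0.6Δ_oct = -221 kJ/mol, with no excess pairing.
Low-spin t₂g⁴ eg⁰ gives -1.6Δ_oct = -589 kJ/mol, but forming 1 extra pair costs 1P = 330 kJ/mol, so E(LS) = -589 + 330 = -259 kJ/mol.
The difference is -259 − (-221) = -38 kJ/mol, so low-spin lies lower.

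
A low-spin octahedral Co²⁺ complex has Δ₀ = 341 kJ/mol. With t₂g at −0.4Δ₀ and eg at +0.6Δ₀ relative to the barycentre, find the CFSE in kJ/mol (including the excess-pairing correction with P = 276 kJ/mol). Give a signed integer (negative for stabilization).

Co²⁺: group 9, so d-count = 9 − 2 = 7.
Electron filling gives t₂g⁶ eg¹.
CFSE(orbital) = 6×(-0.4Δ₀) + 1×(0.6Δ₀) = -1.8Δ₀; with Δ₀ = 341 kJ/mol that is -614 kJ/mol.
High-spin d⁷ would be t₂g⁵ eg² with 2 pairs; low-spin has 3, so 1 excess pair costs +1P = +276 kJ/mol.
Overall CFSE = -614 + 276 = -338 kJ/mol.

-338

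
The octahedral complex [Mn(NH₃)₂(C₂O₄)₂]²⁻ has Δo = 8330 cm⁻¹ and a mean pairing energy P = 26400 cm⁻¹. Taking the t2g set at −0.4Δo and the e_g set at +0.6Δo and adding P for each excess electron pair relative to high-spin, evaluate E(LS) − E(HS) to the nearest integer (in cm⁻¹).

36140

Ligand charges: 2×(+0) from NH₃ and 2×(-2) from C₂O₄²⁻ sum to -4; with overall charge -2, Mn is +2.
Group 7 minus oxidation state +2 gives a d⁵ configuration for Mn²⁺.
High-spin: t2g^3 e_g^2, CFSE = 0.0Δo = 0 cm⁻¹.
Low-spin t2g^5 e_g^0 gives -2.0Δo = -16660 cm⁻¹, but forming 2 extra pairs costs 2P = 52800 cm⁻¹, so E(LS) = -16660 + 52800 = 36140 cm⁻¹.
Thus E(LS) − E(HS) = 36140 cm⁻¹.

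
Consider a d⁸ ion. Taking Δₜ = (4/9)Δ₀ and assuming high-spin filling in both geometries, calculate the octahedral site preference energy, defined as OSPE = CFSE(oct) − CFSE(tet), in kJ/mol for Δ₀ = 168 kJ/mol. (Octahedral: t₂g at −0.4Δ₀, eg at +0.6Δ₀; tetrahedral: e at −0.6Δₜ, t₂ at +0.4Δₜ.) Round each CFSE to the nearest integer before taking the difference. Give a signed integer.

Octahedral high-spin t2g^6 e_g^2: CFSE = -1.2 × 168 = -202 kJ/mol.
In a tetrahedral site the filling is e^4 t2^4: CFSE(tet) = -0.8Δₜ = -0.8 × (4/9)(168) = -60 kJ/mol.
Subtracting, OSPE = -202 − (-60) = -142 kJ/mol.

-142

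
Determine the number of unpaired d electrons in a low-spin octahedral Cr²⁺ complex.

2

Cr²⁺: group 6, so d-count = 6 − 2 = 4.
Configuration: t2g^4 e_g^0, giving 2 unpaired electrons.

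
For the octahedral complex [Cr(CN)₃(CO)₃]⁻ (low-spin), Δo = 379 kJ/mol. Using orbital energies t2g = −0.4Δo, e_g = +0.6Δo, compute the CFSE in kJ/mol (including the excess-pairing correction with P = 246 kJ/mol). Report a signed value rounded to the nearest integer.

-360

Ligand charges: 3×(-1) from CN⁻ and 3×(+0) from CO sum to -3; with overall charge -1, Cr is +2.
Cr is in group 6, so Cr²⁺ is d⁴ (6 − 2 = 4).
The d⁴ electrons fill as t2g^4 e_g^0.
CFSE(orbital) = 4×(-0.4Δo) + 0×(0.6Δo) = -1.6Δo; with Δo = 379 kJ/mol that is -606 kJ/mol.
Pairing penalty: 1 pair vs 0 in the high-spin reference → 1 extra × P = 246 kJ/mol.
Overall CFSE = -606 + 246 = -360 kJ/mol.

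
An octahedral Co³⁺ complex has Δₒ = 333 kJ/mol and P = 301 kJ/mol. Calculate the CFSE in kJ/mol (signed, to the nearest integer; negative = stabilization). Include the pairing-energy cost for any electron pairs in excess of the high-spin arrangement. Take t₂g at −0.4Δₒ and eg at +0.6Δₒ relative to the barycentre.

-197

Co³⁺: group 9, so d-count = 9 − 3 = 6.
With Δₒ > P the complex is low-spin.
That gives t₂g⁶ eg⁰.
Orbital CFSE = -2.4Δₒ = -2.4 × 333 = -799 kJ/mol.
Excess pairs vs high-spin: 3 − 1 = 2; pairing cost = +602 kJ/mol.
Net CFSE = -799 + 602 = -197 kJ/mol.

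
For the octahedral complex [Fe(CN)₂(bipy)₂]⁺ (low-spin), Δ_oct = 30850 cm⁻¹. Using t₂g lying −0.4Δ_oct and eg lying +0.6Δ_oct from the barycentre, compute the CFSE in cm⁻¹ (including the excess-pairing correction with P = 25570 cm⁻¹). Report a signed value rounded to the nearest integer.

Ligand charges: 2×(-1) from CN⁻ and 2×(+0) from bipy sum to -2; with overall charge +1, Fe is +3.
Fe³⁺: group 8, so d-count = 8 − 3 = 5.
Configuration: t₂g⁵ eg⁰.
CFSE(orbital) = 5×(-0.4Δ_oct) + 0×(0.6Δ_oct) = -2.0Δ_oct; with Δ_oct = 30850 cm⁻¹ that is -61700 cm⁻¹.
Pairing penalty: 2 pairs vs 0 in the high-spin reference → 2 extra × P = 51140 cm⁻¹.
Combining: -61700 + 51140 = -10560 cm⁻¹.

-10560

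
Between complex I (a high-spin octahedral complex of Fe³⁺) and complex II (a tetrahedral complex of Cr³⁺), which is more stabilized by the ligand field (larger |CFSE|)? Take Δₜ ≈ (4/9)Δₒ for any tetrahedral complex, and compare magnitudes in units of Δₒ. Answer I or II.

II

I: Fe is in group 8, so Fe³⁺ is d⁵ (8 − 3 = 5); t₂g³ eg², CFSE = 0.0Δₒ.
II: Group 6 minus oxidation state +3 gives a d³ configuration for Cr³⁺; Tetrahedral splitting is small, so the complex is high-spin; e² t₂¹, CFSE = -0.8Δₜ ≈ -0.36Δₒ.
So II has the larger |CFSE|.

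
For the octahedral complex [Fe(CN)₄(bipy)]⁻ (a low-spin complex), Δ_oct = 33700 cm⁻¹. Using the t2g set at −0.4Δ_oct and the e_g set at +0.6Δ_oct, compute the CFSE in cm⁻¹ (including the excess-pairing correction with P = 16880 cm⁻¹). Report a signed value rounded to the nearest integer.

Ligand charges: 4×(-1) from CN⁻ and 1×(+0) from bipy sum to -4; with overall charge -1, Fe is +3.
Fe is in group 8, so Fe³⁺ is d⁵ (8 − 3 = 5).
Electron filling gives t2g^5 e_g^0.
CFSE(orbital) = 5×(-0.4Δ_oct) + 0×(0.6Δ_oct) = -2.0Δ_oct; with Δ_oct = 33700 cm⁻¹ that is -67400 cm⁻¹.
High-spin d⁵ would be t2g^3 e_g^2 with 0 pairs; low-spin has 2, so 2 excess pairs cost +2P = +33760 cm⁻¹.
Net CFSE = -67400 + 33760 = -33640 cm⁻¹.

-33640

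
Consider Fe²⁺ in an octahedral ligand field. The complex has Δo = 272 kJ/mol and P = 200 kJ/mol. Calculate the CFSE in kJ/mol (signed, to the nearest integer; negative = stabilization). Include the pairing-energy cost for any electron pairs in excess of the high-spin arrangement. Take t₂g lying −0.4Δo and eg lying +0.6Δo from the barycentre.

Fe sits in group 8; removing 2 electrons leaves Fe²⁺ with 8 − 2 = 6 d electrons.
Here Δo > P (272 > 200), so the low-spin state is favoured.
Filling d⁶ accordingly: t₂g⁶ eg⁰.
Orbital CFSE = -2.4Δo = -2.4 × 272 = -653 kJ/mol.
Excess pairs vs high-spin: 3 − 1 = 2; pairing cost = +400 kJ/mol.
Net CFSE = -653 + 400 = -253 kJ/mol.

-253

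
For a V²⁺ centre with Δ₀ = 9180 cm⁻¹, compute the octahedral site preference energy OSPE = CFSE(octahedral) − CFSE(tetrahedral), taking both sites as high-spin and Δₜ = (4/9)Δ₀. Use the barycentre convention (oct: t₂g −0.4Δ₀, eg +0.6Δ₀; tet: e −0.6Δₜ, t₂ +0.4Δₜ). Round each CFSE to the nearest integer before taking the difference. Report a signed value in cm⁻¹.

-7752

Group 5 minus oxidation state +2 gives a d³ configuration for V²⁺.
Octahedral (high-spin): t₂g³ eg⁰, CFSE = 3(−0.4) + 0(+0.6) = -1.2Δ₀ = -1.2 × 9180 = -11016 cm⁻¹.
Tetrahedral: e² t₂¹, CFSE = 2(−0.6) + 1(+0.4) = -0.8Δₜ = -0.8 × (4/9) × 9180 = -3264 cm⁻¹.
Subtracting, OSPE = -11016 − (-3264) = -7752 cm⁻¹.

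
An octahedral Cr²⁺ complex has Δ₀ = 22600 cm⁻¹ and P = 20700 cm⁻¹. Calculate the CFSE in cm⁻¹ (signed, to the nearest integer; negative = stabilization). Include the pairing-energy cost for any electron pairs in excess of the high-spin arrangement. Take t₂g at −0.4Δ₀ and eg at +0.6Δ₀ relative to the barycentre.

Cr is in group 6, so Cr²⁺ is d⁴ (6 − 2 = 4).
Since Δ₀ = 22600 cm⁻¹ > P = 20700 cm⁻¹, the complex adopts the low-spin configuration.
Filling d⁴ accordingly: t₂g⁴ eg⁰.
Orbital CFSE = -1.6Δ₀ = -1.6 × 22600 = -36160 cm⁻¹.
Excess pairs vs high-spin: 1 − 0 = 1; pairing cost = +20700 cm⁻¹.
Net CFSE = -36160 + 20700 = -15460 cm⁻¹.

-15460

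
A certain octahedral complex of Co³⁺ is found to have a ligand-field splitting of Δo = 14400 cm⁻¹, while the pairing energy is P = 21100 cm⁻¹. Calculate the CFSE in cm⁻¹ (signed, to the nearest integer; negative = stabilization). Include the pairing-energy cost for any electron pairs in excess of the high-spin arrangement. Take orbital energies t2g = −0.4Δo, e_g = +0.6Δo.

-5760

Co³⁺: group 9, so d-count = 9 − 3 = 6.
Here Δo < P (14400 < 21100), so the high-spin state is favoured.
That gives t2g^4 e_g^2.
Orbital CFSE = -0.4Δo = -0.4 × 14400 = -5760 cm⁻¹.
High-spin has no excess pairs, so no pairing correction applies.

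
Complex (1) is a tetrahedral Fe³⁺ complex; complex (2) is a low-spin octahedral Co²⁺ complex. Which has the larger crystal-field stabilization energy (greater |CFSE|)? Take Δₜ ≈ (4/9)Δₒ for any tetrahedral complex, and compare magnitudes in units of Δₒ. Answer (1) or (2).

(2)

(1): Group 8 minus oxidation state +3 gives a d⁵ configuration for Fe³⁺; Tetrahedral fields are weak (Δₜ ≈ 4/9 Δₒ), so electrons fill high-spin; e^2 t2^3, CFSE = 0.0Δₜ ≈ 0.00Δₒ.
(2): Co²⁺: group 9, so d-count = 9 − 2 = 7; t2g^6 e_g^1, CFSE = -1.8Δₒ.
So (2) has the larger |CFSE|.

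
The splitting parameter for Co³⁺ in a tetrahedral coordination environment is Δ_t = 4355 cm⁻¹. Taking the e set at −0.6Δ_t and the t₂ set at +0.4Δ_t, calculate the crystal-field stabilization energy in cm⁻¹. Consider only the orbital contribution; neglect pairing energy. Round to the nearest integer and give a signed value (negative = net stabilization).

Co³⁺: group 9, so d-count = 9 − 3 = 6.
Tetrahedral splitting is small, so the complex is high-spin.
The d⁶ electrons fill as e³ t₂³.
Orbital CFSE = 3(-0.6) + 3(0.4) = -0.6Δ_t = -0.6 × 4355 = -2613 cm⁻¹.

-2613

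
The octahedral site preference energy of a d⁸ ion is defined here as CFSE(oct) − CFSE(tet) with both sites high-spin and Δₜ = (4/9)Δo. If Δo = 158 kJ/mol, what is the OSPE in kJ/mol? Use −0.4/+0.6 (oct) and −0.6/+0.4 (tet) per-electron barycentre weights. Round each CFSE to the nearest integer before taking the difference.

In an octahedral site d⁸ (HS) is t2g^6 e_g^2, giving CFSE(oct) = -1.2Δo = -190 kJ/mol.
Tetrahedral: e^4 t2^4, CFSE = 4(−0.6) + 4(+0.4) = -0.8Δₜ = -0.8 × (4/9) × 158 = -56 kJ/mol.
Subtracting, OSPE = -190 − (-56) = -134 kJ/mol.

-134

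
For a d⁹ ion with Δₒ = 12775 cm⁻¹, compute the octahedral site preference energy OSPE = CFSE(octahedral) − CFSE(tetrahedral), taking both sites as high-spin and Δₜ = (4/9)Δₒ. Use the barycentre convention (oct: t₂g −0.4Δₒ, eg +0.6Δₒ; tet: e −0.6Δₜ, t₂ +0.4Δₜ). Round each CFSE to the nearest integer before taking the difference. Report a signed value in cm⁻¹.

-5394

Octahedral high-spin t₂g⁶ eg³: CFSE = -0.6 × 12775 = -7665 cm⁻¹.
In a tetrahedral site the filling is e⁴ t₂⁵: CFSE(tet) = -0.4Δₜ = -0.4 × (4/9)(12775) = -2271 cm⁻¹.
OSPE = -7665 − (-2271) = -5394 cm⁻¹.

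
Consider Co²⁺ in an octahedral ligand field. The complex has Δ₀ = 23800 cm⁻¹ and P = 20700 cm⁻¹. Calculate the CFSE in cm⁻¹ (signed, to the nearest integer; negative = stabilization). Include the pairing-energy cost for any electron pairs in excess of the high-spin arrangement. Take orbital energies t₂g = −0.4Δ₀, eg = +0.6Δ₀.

-22140

Group 9 minus oxidation state +2 gives a d⁷ configuration for Co²⁺.
Here Δ₀ > P (23800 > 20700), so the low-spin state is favoured.
Filling d⁷ accordingly: t₂g⁶ eg¹.
Orbital CFSE = -1.8Δ₀ = -1.8 × 23800 = -42840 cm⁻¹.
Excess pairs vs high-spin: 3 − 2 = 1; pairing cost = +20700 cm⁻¹.
Net CFSE = -42840 + 20700 = -22140 cm⁻¹.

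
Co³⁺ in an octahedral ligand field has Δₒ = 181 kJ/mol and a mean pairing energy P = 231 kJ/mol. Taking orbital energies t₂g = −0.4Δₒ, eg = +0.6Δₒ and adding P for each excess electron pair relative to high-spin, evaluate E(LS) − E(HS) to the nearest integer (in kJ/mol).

100

Co³⁺: group 9, so d-count = 9 − 3 = 6.
High-spin: t₂g⁴ eg², CFSE = -0.4Δₒ = -72 kJ/mol.
For low-spin the configuration is t₂g⁶ eg⁰: orbital energy -2.4 × 181 = -434 kJ/mol, and 2 additional pairs relative to high-spin add 462 kJ/mol, giving 28 kJ/mol.
E(LS) − E(HS) = 28 − (-72) = 100 kJ/mol.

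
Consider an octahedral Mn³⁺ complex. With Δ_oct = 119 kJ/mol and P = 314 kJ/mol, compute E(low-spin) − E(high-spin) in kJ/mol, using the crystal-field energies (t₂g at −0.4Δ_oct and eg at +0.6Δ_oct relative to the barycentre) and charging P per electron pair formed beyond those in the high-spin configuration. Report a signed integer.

Mn³⁺: group 7, so d-count = 7 − 3 = 4.
In the high-spin limit (t₂g³ eg¹) the orbital term is -0.6Δ_oct = -71 kJ/mol, with no excess pairing.
Low-spin: t₂g⁴ eg⁰, orbital CFSE = -1.6Δ_oct = -190 kJ/mol; plus 1 excess pair × P = +314 kJ/mol; total 124 kJ/mol.
Thus E(LS) − E(HS) = 195 kJ/mol.

195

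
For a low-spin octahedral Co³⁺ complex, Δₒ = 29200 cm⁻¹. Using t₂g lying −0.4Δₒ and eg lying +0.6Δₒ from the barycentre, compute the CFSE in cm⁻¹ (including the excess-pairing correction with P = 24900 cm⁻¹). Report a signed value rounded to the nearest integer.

-20280

Co³⁺: group 9, so d-count = 9 − 3 = 6.
The d⁶ electrons fill as t₂g⁶ eg⁰.
CFSE(orbital) = 6×(-0.4Δₒ) + 0×(0.6Δₒ) = -2.4Δₒ; with Δₒ = 29200 cm⁻¹ that is -70080 cm⁻¹.
Pairing penalty: 3 pairs vs 1 in the high-spin reference → 2 extra × P = 49800 cm⁻¹.
Combining: -70080 + 49800 = -20280 cm⁻¹.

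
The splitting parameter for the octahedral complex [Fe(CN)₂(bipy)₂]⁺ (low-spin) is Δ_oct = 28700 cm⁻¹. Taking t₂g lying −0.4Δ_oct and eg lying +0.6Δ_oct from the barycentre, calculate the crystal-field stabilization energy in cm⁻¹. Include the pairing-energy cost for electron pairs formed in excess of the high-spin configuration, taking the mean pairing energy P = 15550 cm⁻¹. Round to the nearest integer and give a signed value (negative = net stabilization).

Ligand charges: 2×(-1) from CN⁻ and 2×(+0) from bipy sum to -2; with overall charge +1, Fe is +3.
Fe sits in group 8; removing 3 electrons leaves Fe³⁺ with 8 − 3 = 5 d electrons.
Electron filling gives t₂g⁵ eg⁰.
Orbital CFSE = 5(-0.4) + 0(0.6) = -2.0Δ_oct = -2.0 × 28700 = -57400 cm⁻¹.
High-spin d⁵ would be t₂g³ eg² with 0 pairs; low-spin has 2, so 2 excess pairs cost +2P = +31100 cm⁻¹.
Net CFSE = -57400 + 31100 = -26300 cm⁻¹.

-26300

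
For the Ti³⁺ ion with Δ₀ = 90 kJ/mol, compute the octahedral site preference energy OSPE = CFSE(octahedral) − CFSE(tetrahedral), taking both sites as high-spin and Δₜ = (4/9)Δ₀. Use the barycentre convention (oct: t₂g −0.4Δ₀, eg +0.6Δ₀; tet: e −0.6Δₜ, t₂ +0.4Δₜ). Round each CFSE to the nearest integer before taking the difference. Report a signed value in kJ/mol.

Group 4 minus oxidation state +3 gives a d¹ configuration for Ti³⁺.
Octahedral high-spin t₂g¹ eg⁰: CFSE = -0.4 × 90 = -36 kJ/mol.
In a tetrahedral site the filling is e¹ t₂⁰: CFSE(tet) = -0.6Δₜ = -0.6 × (4/9)(90) = -24 kJ/mol.
OSPE = CFSE(oct) − CFSE(tet) = -36 − (-24) = -12 kJ/mol.

-12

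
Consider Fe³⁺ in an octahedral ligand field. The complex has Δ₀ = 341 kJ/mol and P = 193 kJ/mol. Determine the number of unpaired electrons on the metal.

1

Fe is in group 8, so Fe³⁺ is d⁵ (8 − 3 = 5).
Δ₀ > P, so pairing is preferred: the ground state is low-spin.
That gives t₂g⁵ eg⁰.
Unpaired electrons: 1.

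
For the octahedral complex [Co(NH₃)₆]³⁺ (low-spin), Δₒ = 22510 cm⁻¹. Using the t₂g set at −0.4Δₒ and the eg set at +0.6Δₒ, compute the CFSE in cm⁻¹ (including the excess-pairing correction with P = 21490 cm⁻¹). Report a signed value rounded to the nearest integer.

NH₃ is neutral, so the +3 overall charge sits on Co: oxidation state +3.
Co³⁺: group 9, so d-count = 9 − 3 = 6.
Electron filling gives t₂g⁶ eg⁰.
CFSE(orbital) = 6×(-0.4Δₒ) + 0×(0.6Δₒ) = -2.4Δₒ; with Δₒ = 22510 cm⁻¹ that is -54024 cm⁻¹.
High-spin d⁶ would be t₂g⁴ eg² with 1 pair; low-spin has 3, so 2 excess pairs cost +2P = +42980 cm⁻¹.
Combining: -54024 + 42980 = -11044 cm⁻¹.

-11044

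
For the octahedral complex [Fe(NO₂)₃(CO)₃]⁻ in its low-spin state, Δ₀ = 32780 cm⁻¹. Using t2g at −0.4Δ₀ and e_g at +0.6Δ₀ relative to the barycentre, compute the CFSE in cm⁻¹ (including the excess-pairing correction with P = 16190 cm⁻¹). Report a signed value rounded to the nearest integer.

-46292

Ligand charges: 3×(-1) from NO₂⁻ and 3×(+0) from CO sum to -3; with overall charge -1, Fe is +2.
Fe is in group 8, so Fe²⁺ is d⁶ (8 − 2 = 6).
Configuration: t2g^6 e_g^0.
CFSE(orbital) = 6×(-0.4Δ₀) + 0×(0.6Δ₀) = -2.4Δ₀; with Δ₀ = 32780 cm⁻¹ that is -78672 cm⁻¹.
Pairing penalty: 3 pairs vs 1 in the high-spin reference → 2 extra × P = 32380 cm⁻¹.
Overall CFSE = -78672 + 32380 = -46292 cm⁻¹.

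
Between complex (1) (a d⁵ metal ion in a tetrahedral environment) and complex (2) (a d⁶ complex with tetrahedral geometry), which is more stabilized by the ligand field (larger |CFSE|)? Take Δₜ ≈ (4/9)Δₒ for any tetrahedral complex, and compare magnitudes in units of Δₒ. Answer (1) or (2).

(1): With tetrahedral geometry the complex is necessarily high-spin; e² t₂³, CFSE = 0.0Δₜ ≈ 0.00Δₒ.
(2): With tetrahedral geometry the complex is necessarily high-spin; e³ t₂³, CFSE = -0.6Δₜ ≈ -0.27Δₒ.
So (2) has the larger |CFSE|.

(2)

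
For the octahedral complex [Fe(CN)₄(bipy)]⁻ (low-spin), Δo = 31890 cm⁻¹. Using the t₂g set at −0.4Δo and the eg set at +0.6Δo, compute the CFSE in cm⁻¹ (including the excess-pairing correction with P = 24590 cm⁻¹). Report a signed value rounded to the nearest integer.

Ligand charges: 4×(-1) from CN⁻ and 1×(+0) from bipy sum to -4; with overall charge -1, Fe is +3.
Group 8 minus oxidation state +3 gives a d⁵ configuration for Fe³⁺.
Electron filling gives t₂g⁵ eg⁰.
The orbital stabilization is -2.0Δo = -2.0 × 31890 = -63780 cm⁻¹.
Pairing penalty: 2 pairs vs 0 in the high-spin reference → 2 extra × P = 49180 cm⁻¹.
Overall CFSE = -63780 + 49180 = -14600 cm⁻¹.

-14600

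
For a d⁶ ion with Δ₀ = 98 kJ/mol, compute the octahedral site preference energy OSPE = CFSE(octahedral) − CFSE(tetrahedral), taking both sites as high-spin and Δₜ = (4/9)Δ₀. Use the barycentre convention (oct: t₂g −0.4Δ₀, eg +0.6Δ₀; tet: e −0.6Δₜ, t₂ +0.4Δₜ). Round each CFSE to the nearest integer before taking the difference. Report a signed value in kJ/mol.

Octahedral high-spin t2g^4 e_g^2: CFSE = -0.4 × 98 = -39 kJ/mol.
In a tetrahedral site the filling is e^3 t2^3: CFSE(tet) = -0.6Δₜ = -0.6 × (4/9)(98) = -26 kJ/mol.
OSPE = CFSE(oct) − CFSE(tet) = -39 − (-26) = -13 kJ/mol.

-13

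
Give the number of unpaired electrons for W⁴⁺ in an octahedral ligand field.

Group 6 minus oxidation state +4 gives a d² configuration for W⁴⁺.
For octahedral d² the high- and low-spin configurations coincide.
Configuration: t₂g² eg⁰, giving 2 unpaired electrons.

2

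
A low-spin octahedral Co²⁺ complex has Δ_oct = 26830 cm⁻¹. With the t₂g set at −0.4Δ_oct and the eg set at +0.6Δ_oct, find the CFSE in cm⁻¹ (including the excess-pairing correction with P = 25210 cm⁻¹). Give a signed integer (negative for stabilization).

Group 9 minus oxidation state +2 gives a d⁷ configuration for Co²⁺.
Configuration: t₂g⁶ eg¹.
CFSE(orbital) = 6×(-0.4Δ_oct) + 1×(0.6Δ_oct) = -1.8Δ_oct; with Δ_oct = 26830 cm⁻¹ that is -48294 cm⁻¹.
Relative to high-spin t₂g⁵ eg² (2 paired), the low-spin configuration has 1 additional pair, contributing +1 × 25210 = +25210 cm⁻¹.
Net CFSE = -48294 + 25210 = -23084 cm⁻¹.

-23084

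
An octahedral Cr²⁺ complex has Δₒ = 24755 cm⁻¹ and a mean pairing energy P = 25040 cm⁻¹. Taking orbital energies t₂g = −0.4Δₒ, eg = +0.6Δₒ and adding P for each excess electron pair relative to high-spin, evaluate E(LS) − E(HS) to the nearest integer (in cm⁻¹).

Group 6 minus oxidation state +2 gives a d⁴ configuration for Cr²⁺.
High-spin d⁴ fills as t₂g³ eg¹ with CFSE 3(−0.4) + 1(+0.6) = -0.6Δₒ = -14853 cm⁻¹.
Low-spin t₂g⁴ eg⁰ gives -1.6Δₒ = -39608 cm⁻¹, but forming 1 extra pair costs 1P = 25040 cm⁻¹, so E(LS) = -39608 + 25040 = -14568 cm⁻¹.
Thus E(LS) − E(HS) = 285 cm⁻¹.

285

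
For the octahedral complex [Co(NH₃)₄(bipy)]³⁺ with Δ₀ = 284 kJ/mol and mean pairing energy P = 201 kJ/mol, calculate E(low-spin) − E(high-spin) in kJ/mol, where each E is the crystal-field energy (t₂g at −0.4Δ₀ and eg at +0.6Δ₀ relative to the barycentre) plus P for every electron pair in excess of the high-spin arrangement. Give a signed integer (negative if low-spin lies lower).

Ligand charges: 4×(+0) from NH₃ and 1×(+0) from bipy sum to +0; with overall charge +3, Co is +3.
Co is in group 9, so Co³⁺ is d⁶ (9 − 3 = 6).
In the high-spin limit (t₂g⁴ eg²) the orbital term is -0.4Δ₀ = -114 kJ/mol, with no excess pairing.
For low-spin the configuration is t₂g⁶ eg⁰: orbital energy -2.4 × 284 = -682 kJ/mol, and 2 additional pairs relative to high-spin add 402 kJ/mol, giving -280 kJ/mol.
E(LS) − E(HS) = -280 − (-114) = -166 kJ/mol.

-166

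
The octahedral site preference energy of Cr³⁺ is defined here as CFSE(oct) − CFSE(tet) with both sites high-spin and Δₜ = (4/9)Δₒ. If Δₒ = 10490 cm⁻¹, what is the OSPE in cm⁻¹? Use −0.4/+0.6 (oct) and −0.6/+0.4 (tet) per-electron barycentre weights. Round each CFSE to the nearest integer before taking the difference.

Group 6 minus oxidation state +3 gives a d³ configuration for Cr³⁺.
In an octahedral site d³ (HS) is t₂g³ eg⁰, giving CFSE(oct) = -1.2Δₒ = -12588 cm⁻¹.
Tetrahedral e² t₂¹ gives -0.8Δₜ = -0.8 × (4/9) × 10490 = -3730 cm⁻¹.
Subtracting, OSPE = -12588 − (-3730) = -8858 cm⁻¹.

-8858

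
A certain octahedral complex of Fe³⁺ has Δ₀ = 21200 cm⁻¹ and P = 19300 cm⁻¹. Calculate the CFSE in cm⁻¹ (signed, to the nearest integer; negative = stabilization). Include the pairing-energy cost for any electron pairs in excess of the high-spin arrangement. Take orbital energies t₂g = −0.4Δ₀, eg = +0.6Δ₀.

-3800

Fe sits in group 8; removing 3 electrons leaves Fe³⁺ with 8 − 3 = 5 d electrons.
With Δ₀ > P the complex is low-spin.
Filling d⁵ accordingly: t₂g⁵ eg⁰.
Orbital CFSE = -2.0Δ₀ = -2.0 × 21200 = -42400 cm⁻¹.
Excess pairs vs high-spin: 2 − 0 = 2; pairing cost = +38600 cm⁻¹.
Net CFSE = -42400 + 38600 = -3800 cm⁻¹.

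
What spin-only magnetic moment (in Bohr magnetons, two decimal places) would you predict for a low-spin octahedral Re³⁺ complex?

Group 7 minus oxidation state +3 gives a d⁴ configuration for Re³⁺.
Configuration: t₂g⁴ eg⁰ → 2 unpaired electrons.
μ(spin-only) = √[2(2+2)] = √8 ≈ 2.83 Bohr magnetons.

2.83 Bohr magnetons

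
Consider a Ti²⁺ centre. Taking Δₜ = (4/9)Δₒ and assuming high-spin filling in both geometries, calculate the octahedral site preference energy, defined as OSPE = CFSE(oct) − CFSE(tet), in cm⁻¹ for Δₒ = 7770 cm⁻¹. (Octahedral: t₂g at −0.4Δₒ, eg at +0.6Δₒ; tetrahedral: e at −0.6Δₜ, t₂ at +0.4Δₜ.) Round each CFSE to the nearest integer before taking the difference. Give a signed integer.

Ti sits in group 4; removing 2 electrons leaves Ti²⁺ with 4 − 2 = 2 d electrons.
In an octahedral site d² (HS) is t₂g² eg⁰, giving CFSE(oct) = -0.8Δₒ = -6216 cm⁻¹.
In a tetrahedral site the filling is e² t₂⁰: CFSE(tet) = -1.2Δₜ = -1.2 × (4/9)(7770) = -4144 cm⁻¹.
OSPE = -6216 − (-4144) = -2072 cm⁻¹.

-2072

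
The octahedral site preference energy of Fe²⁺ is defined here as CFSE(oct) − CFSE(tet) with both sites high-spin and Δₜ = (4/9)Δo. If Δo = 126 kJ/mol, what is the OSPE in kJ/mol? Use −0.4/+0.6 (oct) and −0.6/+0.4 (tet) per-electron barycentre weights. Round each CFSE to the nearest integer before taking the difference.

-16

Fe is in group 8, so Fe²⁺ is d⁶ (8 − 2 = 6).
In an octahedral site d⁶ (HS) is t₂g⁴ eg², giving CFSE(oct) = -0.4Δo = -50 kJ/mol.
Tetrahedral e³ t₂³ gives -0.6Δₜ = -0.6 × (4/9) × 126 = -34 kJ/mol.
Subtracting, OSPE = -50 − (-34) = -16 kJ/mol.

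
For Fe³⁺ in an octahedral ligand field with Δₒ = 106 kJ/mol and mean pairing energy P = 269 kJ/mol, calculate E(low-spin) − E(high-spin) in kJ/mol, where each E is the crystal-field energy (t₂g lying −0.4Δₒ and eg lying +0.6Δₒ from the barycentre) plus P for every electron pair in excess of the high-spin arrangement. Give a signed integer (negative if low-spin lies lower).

326

Fe³⁺: group 8, so d-count = 8 − 3 = 5.
In the high-spin limit (t₂g³ eg²) the orbital term is 0.0Δₒ = 0 kJ/mol, with no excess pairing.
Low-spin t₂g⁵ eg⁰ gives -2.0Δₒ = -212 kJ/mol, but forming 2 extra pairs costs 2P = 538 kJ/mol, so E(LS) = -212 + 538 = 326 kJ/mol.
E(LS) − E(HS) = 326 − (0) = 326 kJ/mol.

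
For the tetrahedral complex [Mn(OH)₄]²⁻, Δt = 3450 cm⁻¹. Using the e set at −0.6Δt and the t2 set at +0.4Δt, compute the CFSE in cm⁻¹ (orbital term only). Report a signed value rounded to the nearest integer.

0

Each OH⁻ contributes -1; 4 × (-1) = -4. With overall charge -2, Mn is in the +2 oxidation state.
Mn sits in group 7; removing 2 electrons leaves Mn²⁺ with 7 − 2 = 5 d electrons.
Tetrahedral splitting is small, so the complex is high-spin.
Electron filling gives e^2 t2^3.
CFSE(orbital) = 2×(-0.6Δt) + 3×(0.4Δt) = 0.0Δt; with Δt = 3450 cm⁻¹ that is 0 cm⁻¹.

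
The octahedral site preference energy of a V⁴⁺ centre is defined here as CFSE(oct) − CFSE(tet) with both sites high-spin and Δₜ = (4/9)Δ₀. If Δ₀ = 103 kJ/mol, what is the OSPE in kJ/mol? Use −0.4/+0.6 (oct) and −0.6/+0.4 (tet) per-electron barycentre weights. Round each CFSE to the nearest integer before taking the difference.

V sits in group 5; removing 4 electrons leaves V⁴⁺ with 5 − 4 = 1 d electrons.
Octahedral high-spin t2g^1 e_g^0: CFSE = -0.4 × 103 = -41 kJ/mol.
Tetrahedral e^1 t2^0 gives -0.6Δₜ = -0.6 × (4/9) × 103 = -27 kJ/mol.
Subtracting, OSPE = -41 − (-27) = -14 kJ/mol.

-14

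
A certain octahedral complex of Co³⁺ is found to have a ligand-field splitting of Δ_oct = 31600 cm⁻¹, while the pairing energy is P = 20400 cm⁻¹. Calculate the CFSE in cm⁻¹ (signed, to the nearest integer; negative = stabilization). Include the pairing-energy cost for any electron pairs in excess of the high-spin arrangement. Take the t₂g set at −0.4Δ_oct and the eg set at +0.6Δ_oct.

Co sits in group 9; removing 3 electrons leaves Co³⁺ with 9 − 3 = 6 d electrons.
With Δ_oct > P the complex is low-spin.
That gives t₂g⁶ eg⁰.
Orbital CFSE = -2.4Δ_oct = -2.4 × 31600 = -75840 cm⁻¹.
Excess pairs vs high-spin: 3 − 1 = 2; pairing cost = +40800 cm⁻¹.
Net CFSE = -75840 + 40800 = -35040 cm⁻¹.

-35040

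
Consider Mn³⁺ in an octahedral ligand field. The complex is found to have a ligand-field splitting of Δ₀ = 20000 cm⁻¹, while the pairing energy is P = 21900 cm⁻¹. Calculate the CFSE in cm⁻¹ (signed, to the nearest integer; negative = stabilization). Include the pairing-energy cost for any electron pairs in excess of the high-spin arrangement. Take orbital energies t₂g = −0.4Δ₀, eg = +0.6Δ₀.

-12000

Mn is in group 7, so Mn³⁺ is d⁴ (7 − 3 = 4).
Δ₀ < P, so pairing is avoided: the ground state is high-spin.
Filling d⁴ accordingly: t₂g³ eg¹.
Orbital CFSE = -0.6Δ₀ = -0.6 × 20000 = -12000 cm⁻¹.
High-spin has no excess pairs, so no pairing correction applies.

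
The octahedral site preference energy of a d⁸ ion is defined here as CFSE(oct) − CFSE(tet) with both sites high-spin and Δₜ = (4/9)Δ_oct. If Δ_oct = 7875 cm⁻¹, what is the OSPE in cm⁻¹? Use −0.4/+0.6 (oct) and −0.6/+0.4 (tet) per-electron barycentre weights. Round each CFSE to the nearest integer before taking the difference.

-6650

Octahedral high-spin t₂g⁶ eg²: CFSE = -1.2 × 7875 = -9450 cm⁻¹.
Tetrahedral: e⁴ t₂⁴, CFSE = 4(−0.6) + 4(+0.4) = -0.8Δₜ = -0.8 × (4/9) × 7875 = -2800 cm⁻¹.
OSPE = -9450 − (-2800) = -6650 cm⁻¹.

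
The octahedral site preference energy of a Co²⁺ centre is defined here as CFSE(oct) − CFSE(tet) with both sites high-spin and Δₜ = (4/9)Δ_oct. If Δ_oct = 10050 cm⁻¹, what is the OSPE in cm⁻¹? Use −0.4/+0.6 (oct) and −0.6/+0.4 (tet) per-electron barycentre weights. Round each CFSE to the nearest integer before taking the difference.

-2680

Co²⁺: group 9, so d-count = 9 − 2 = 7.
Octahedral (high-spin): t₂g⁵ eg², CFSE = 5(−0.4) + 2(+0.6) = -0.8Δ_oct = -0.8 × 10050 = -8040 cm⁻¹.
Tetrahedral e⁴ t₂³ gives -1.2Δₜ = -1.2 × (4/9) × 10050 = -5360 cm⁻¹.
Subtracting, OSPE = -8040 − (-5360) = -2680 cm⁻¹.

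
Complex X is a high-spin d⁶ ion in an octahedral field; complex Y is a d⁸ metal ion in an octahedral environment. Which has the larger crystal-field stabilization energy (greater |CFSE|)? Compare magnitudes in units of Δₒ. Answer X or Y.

X: t₂g⁴ eg², CFSE = -0.4Δₒ.
Y: For octahedral d⁸ the high- and low-spin configurations coincide; t₂g⁶ eg², CFSE = -1.2Δₒ.
So Y has the larger |CFSE|.

Y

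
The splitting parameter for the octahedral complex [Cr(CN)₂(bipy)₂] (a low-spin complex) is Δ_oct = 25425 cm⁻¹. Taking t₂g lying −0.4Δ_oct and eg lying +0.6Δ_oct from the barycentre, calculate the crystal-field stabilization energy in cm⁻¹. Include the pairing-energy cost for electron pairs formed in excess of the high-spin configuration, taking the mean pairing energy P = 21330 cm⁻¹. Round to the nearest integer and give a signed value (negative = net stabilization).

-19350

Ligand charges: 2×(-1) from CN⁻ and 2×(+0) from bipy sum to -2; with overall charge +0, Cr is +2.
Cr²⁺: group 6, so d-count = 6 − 2 = 4.
Electron filling gives t₂g⁴ eg⁰.
The orbital stabilization is -1.6Δ_oct = -1.6 × 25425 = -40680 cm⁻¹.
High-spin d⁴ would be t₂g³ eg¹ with 0 pairs; low-spin has 1, so 1 excess pair costs +1P = +21330 cm⁻¹.
Net CFSE = -40680 + 21330 = -19350 cm⁻¹.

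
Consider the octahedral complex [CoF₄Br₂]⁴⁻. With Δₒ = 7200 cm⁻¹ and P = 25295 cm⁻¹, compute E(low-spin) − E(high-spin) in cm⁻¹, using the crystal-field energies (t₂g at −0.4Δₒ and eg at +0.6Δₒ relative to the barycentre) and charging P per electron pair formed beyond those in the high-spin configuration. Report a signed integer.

Ligand charges: 4×(-1) from F⁻ and 2×(-1) from Br⁻ sum to -6; with overall charge -4, Co is +2.
Group 9 minus oxidation state +2 gives a d⁷ configuration for Co²⁺.
High-spin: t₂g⁵ eg², CFSE = -0.8Δₒ = -5760 cm⁻¹.
Low-spin: t₂g⁶ eg¹, orbital CFSE = -1.8Δₒ = -12960 cm⁻¹; plus 1 excess pair × P = +25295 cm⁻¹; total 12335 cm⁻¹.
The difference is 12335 − (-5760) = 18095 cm⁻¹, so high-spin lies lower.

18095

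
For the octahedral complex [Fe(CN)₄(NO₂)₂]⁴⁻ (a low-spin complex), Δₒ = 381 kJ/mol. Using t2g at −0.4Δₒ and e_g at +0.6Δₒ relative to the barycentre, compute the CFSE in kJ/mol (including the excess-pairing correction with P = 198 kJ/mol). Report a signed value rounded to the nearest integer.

Ligand charges: 4×(-1) from CN⁻ and 2×(-1) from NO₂⁻ sum to -6; with overall charge -4, Fe is +2.
Group 8 minus oxidation state +2 gives a d⁶ configuration for Fe²⁺.
Electron filling gives t2g^6 e_g^0.
CFSE(orbital) = 6×(-0.4Δₒ) + 0×(0.6Δₒ) = -2.4Δₒ; with Δₒ = 381 kJ/mol that is -914 kJ/mol.
High-spin d⁶ would be t2g^4 e_g^2 with 1 pair; low-spin has 3, so 2 excess pairs cost +2P = +396 kJ/mol.
Combining: -914 + 396 = -518 kJ/mol.

-518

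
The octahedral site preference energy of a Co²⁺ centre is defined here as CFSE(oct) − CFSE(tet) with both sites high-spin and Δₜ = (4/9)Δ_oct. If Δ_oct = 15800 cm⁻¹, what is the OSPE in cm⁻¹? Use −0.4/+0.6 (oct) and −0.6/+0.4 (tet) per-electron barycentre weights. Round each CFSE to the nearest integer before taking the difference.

-4213

Co is in group 9, so Co²⁺ is d⁷ (9 − 2 = 7).
Octahedral (high-spin): t₂g⁵ eg², CFSE = 5(−0.4) + 2(+0.6) = -0.8Δ_oct = -0.8 × 15800 = -12640 cm⁻¹.
Tetrahedral: e⁴ t₂³, CFSE = 4(−0.6) + 3(+0.4) = -1.2Δₜ = -1.2 × (4/9) × 15800 = -8427 cm⁻¹.
OSPE = -12640 − (-8427) = -4213 cm⁻¹.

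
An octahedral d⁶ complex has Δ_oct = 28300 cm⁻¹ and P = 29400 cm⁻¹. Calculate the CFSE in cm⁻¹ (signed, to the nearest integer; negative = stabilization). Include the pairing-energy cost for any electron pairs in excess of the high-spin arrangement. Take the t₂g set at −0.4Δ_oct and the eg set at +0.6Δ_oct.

With Δ_oct < P the complex is high-spin.
That gives t₂g⁴ eg².
Orbital CFSE = -0.4Δ_oct = -0.4 × 28300 = -11320 cm⁻¹.
High-spin has no excess pairs, so no pairing correction applies.

-11320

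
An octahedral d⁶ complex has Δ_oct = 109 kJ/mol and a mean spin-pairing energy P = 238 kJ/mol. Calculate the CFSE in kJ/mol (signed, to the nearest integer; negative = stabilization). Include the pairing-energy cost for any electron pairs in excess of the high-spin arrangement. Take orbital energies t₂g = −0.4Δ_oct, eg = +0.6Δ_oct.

-44

With Δ_oct < P the complex is high-spin.
Filling d⁶ accordingly: t₂g⁴ eg².
Orbital CFSE = -0.4Δ_oct = -0.4 × 109 = -44 kJ/mol.
High-spin has no excess pairs, so no pairing correction applies.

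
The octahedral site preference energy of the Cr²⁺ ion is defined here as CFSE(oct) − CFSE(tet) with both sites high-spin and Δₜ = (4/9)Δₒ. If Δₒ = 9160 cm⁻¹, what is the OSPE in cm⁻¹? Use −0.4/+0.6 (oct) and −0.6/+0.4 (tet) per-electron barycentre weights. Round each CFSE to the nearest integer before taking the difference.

Cr sits in group 6; removing 2 electrons leaves Cr²⁺ with 6 − 2 = 4 d electrons.
In an octahedral site d⁴ (HS) is t2g^3 e_g^1, giving CFSE(oct) = -0.6Δₒ = -5496 cm⁻¹.
In a tetrahedral site the filling is e^2 t2^2: CFSE(tet) = -0.4Δₜ = -0.4 × (4/9)(9160) = -1628 cm⁻¹.
OSPE = CFSE(oct) − CFSE(tet) = -5496 − (-1628) = -3868 cm⁻¹.

-3868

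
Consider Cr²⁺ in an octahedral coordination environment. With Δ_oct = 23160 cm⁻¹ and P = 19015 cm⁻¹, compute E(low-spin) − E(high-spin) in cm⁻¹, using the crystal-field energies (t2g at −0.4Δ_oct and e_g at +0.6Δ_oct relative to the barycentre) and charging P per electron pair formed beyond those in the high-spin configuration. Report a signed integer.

Group 6 minus oxidation state +2 gives a d⁴ configuration for Cr²⁺.
High-spin d⁴ fills as t2g^3 e_g^1 with CFSE 3(−0.4) + 1(+0.6) = -0.6Δ_oct = -13896 cm⁻¹.
Low-spin: t2g^4 e_g^0, orbital CFSE = -1.6Δ_oct = -37056 cm⁻¹; plus 1 excess pair × P = +19015 cm⁻¹; total -18041 cm⁻¹.
E(LS) − E(HS) = -18041 − (-13896) = -4145 cm⁻¹.

-4145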